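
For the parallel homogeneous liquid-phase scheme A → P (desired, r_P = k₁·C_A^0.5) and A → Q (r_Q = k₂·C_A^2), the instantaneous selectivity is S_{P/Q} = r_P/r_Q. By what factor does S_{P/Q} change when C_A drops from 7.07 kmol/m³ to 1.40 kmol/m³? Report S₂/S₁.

11.3

S_{P/Q} = (k₁/k₂)·C_A^-1.5, so S₂/S₁ = (C_{A,2}/C_{A,1})^-1.5.
= (1.40/7.07)^(-1.5) = (0.1980)^(-1.5) = 11.3.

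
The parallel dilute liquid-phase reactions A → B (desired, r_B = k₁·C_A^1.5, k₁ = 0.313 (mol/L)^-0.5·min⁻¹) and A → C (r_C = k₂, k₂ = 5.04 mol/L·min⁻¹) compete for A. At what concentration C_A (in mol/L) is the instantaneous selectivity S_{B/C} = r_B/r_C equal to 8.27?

S_{B/C} = (k₁/k₂)·C_A^1.5 ⇒ C_A = (S·k₂/k₁)^(1/1.5).
= (8.27×5.04/0.313)^(0.6667) = (133.2)^(0.6667) = 26.1 mol/L.

26.1 mol/L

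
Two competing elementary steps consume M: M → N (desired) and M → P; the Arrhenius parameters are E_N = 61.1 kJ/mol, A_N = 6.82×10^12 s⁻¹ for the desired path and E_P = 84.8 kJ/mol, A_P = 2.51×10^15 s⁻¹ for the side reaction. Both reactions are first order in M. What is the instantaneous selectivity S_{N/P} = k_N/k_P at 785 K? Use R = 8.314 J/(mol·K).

k_N/k_P = (A_N/A_P)·exp[−(E_N−E_P)/(RT)] = (A_N/A_P)·exp[(E_P−E_N)/(RT)].
(E_P−E_N)/(RT) = (84.8−61.1)×10³/(8.314×785) = 23700/6526 = 3.631.
k_N/k_P = (6.82×10^12/2.51×10^15)·exp(3.631) = 0.002717 × 37.76 = 0.103.
Since E_N < E_P, lowering the temperature improves selectivity toward N.

0.103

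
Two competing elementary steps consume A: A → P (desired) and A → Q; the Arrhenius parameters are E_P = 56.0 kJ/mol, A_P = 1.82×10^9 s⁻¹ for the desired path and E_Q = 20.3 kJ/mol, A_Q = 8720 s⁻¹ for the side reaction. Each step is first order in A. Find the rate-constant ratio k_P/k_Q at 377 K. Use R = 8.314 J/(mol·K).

2.36

With equal orders, S_{P/Q} = k_P/k_Q = (A_P/A_Q)·exp[(E_Q−E_P)/(RT)].
(E_Q−E_P)/(RT) = (20.3−56.0)×10³/(8.314×377) = -35700/3134 = -11.39.
k_P/k_Q = (1.82×10^9/8720)·exp(-11.39) = 2.087×10^5 × 1.131×10^-5 = 2.36.
Since E_P > E_Q, raising the temperature improves selectivity toward P.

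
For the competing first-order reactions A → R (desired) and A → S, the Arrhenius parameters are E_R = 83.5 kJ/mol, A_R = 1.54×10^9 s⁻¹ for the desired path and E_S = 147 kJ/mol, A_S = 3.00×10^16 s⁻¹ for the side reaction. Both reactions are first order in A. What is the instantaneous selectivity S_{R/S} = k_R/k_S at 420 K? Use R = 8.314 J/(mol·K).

With equal orders, S_{R/S} = k_R/k_S = (A_R/A_S)·exp[(E_S−E_R)/(RT)].
(E_S−E_R)/(RT) = (147−83.5)×10³/(8.314×420) = 63500/3492 = 18.19.
k_R/k_S = (1.54×10^9/3.00×10^16)·exp(18.19) = 5.133×10^-8 × 7.901×10^7 = 4.06.

4.06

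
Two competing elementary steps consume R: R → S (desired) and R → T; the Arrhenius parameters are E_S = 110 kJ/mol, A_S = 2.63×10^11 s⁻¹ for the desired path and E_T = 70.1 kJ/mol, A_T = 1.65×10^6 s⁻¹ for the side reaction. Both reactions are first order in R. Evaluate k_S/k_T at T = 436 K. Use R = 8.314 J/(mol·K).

Since both paths have the same order in R, the concentration cancels and S_{S/T} = k_S/k_T = (A_S/A_T)·exp[(E_T−E_S)/(RT)].
(E_T−E_S)/(RT) = (70.1−110)×10³/(8.314×436) = -39900/3625 = -11.01.
k_S/k_T = (2.63×10^11/1.65×10^6)·exp(-11.01) = 1.594×10^5 × 1.658×10^-5 = 2.64.
Since E_S > E_T, raising the temperature improves selectivity toward S.

2.64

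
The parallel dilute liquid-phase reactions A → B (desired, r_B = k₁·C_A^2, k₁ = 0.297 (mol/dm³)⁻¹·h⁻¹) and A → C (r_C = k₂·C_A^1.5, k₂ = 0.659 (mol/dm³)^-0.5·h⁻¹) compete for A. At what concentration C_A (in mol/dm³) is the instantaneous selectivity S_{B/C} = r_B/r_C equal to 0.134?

0.0884 mol/dm³

S_{B/C} = (k₁/k₂)·C_A^0.5 ⇒ C_A = (S·k₂/k₁)^(2).
= (0.134×0.659/0.297)^(2) = (0.2973)^(2) = 0.0884 mol/dm³.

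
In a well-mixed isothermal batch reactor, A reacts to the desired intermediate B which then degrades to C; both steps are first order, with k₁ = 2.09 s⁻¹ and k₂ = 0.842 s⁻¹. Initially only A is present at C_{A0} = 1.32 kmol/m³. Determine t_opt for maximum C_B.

0.728 s

Setting dC_B/dt = 0 gives t_opt = ln(k₂/k₁)/(k₂−k₁).
= ln(0.842/2.09)/(0.842−2.09) = ln(0.4029)/-1.248 = -0.9091/-1.248 = 0.728 s.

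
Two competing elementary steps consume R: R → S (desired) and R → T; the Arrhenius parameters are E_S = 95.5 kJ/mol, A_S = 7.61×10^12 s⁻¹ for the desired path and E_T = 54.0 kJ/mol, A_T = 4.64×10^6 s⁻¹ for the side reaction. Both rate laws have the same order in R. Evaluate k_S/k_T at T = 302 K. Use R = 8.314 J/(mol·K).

0.109

k_S/k_T = (A_S/A_T)·exp[−(E_S−E_T)/(RT)] = (A_S/A_T)·exp[(E_T−E_S)/(RT)].
(E_T−E_S)/(RT) = (54.0−95.5)×10³/(8.314×302) = -41500/2511 = -16.53.
k_S/k_T = (7.61×10^12/4.64×10^6)·exp(-16.53) = 1.640×10^6 × 6.634×10^-8 = 0.109.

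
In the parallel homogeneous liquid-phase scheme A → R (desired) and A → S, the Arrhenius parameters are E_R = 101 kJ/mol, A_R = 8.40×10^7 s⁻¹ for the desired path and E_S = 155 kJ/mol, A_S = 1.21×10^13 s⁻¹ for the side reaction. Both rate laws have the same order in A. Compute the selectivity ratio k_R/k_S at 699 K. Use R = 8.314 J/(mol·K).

0.0753

k_R/k_S = (A_R/A_S)·exp[−(E_R−E_S)/(RT)] = (A_R/A_S)·exp[(E_S−E_R)/(RT)].
(E_S−E_R)/(RT) = (155−101)×10³/(8.314×699) = 54000/5811 = 9.292.
k_R/k_S = (8.40×10^7/1.21×10^13)·exp(9.292) = 6.942×10^-6 × 10850 = 0.0753.
Since E_R < E_S, lowering the temperature improves selectivity toward R.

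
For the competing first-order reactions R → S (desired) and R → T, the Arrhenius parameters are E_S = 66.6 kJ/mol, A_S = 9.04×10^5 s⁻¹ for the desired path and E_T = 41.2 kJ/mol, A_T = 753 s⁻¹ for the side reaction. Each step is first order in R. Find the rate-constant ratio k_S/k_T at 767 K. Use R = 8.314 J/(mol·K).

k_S/k_T = (A_S/A_T)·exp[−(E_S−E_T)/(RT)] = (A_S/A_T)·exp[(E_T−E_S)/(RT)].
(E_T−E_S)/(RT) = (41.2−66.6)×10³/(8.314×767) = -25400/6377 = -3.983.
k_S/k_T = (9.04×10^5/753)·exp(-3.983) = 1201 × 0.01863 = 22.4.
Since E_S > E_T, raising the temperature improves selectivity toward S.

22.4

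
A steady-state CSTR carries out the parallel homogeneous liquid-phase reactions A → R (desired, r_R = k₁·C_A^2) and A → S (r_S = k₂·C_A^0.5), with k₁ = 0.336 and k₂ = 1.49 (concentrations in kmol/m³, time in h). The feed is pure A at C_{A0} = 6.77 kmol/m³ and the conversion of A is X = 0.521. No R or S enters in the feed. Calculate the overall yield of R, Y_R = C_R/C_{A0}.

0.296

Exit C_A = C_{A0}(1−X) = 6.77×0.479 = 3.243 kmol/m³.
Rates in a CSTR are evaluated at the outlet concentration: r_R = 0.336×3.243^2 = 3.533, r_S = 1.49×3.243^0.5 = 2.683.
Fraction of consumed A going to R: r_R/(r_R+r_S) = 0.5684.
C_R = 0.5684·C_{A0}·X = 0.5684×6.77×0.521 = 2.00 kmol/m³; Y_R = C_R/C_{A0} = 0.296.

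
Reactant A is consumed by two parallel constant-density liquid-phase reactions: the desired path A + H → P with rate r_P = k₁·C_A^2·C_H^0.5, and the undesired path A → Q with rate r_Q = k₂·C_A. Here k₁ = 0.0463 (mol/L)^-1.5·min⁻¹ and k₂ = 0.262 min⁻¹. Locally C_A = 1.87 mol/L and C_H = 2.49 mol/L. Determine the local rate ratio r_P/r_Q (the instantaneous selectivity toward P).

0.521

S_{P/Q} = r_P/r_Q = (k₁·C_A^2·C_H^0.5)/(k₂·C_A) = (k₁/k₂)·C_A·C_H^0.5.
= (0.0463×1.870^2×2.490^0.5) / (0.262×1.870) = 0.2555/0.4899 = 0.521.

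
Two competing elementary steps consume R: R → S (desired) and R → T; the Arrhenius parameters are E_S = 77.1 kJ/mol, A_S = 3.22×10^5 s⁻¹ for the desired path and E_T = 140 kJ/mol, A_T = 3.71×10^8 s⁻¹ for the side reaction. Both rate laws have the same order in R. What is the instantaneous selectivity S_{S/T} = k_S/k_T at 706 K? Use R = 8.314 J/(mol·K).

k_S/k_T = (A_S/A_T)·exp[−(E_S−E_T)/(RT)] = (A_S/A_T)·exp[(E_T−E_S)/(RT)].
(E_T−E_S)/(RT) = (140−77.1)×10³/(8.314×706) = 62900/5870 = 10.72.
k_S/k_T = (3.22×10^5/3.71×10^8)·exp(10.72) = 8.679×10^-4 × 45075 = 39.1.

39.1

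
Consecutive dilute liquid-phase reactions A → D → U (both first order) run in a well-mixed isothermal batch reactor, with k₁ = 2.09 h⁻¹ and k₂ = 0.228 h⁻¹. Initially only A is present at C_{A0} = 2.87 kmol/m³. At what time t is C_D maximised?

The intermediate peaks when r₁ = r₂, i.e. k₁e^(−k₁t) = k₂e^(−k₂t), giving t_opt = ln(k₂/k₁)/(k₂−k₁).
= ln(0.228/2.09)/(0.228−2.09) = ln(0.1091)/-1.862 = -2.216/-1.862 = 1.19 h.

1.19 h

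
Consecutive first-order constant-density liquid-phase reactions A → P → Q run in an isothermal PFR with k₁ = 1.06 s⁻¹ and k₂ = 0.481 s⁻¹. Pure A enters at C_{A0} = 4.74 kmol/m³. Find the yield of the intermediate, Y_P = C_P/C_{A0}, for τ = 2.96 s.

0.361

Solving the coupled first-order balances gives C_P(τ) = [k₁/(k₂−k₁)]·C_{A0}·(e^(−k₁τ) − e^(−k₂τ)).
e^(−k₁τ) = e^(−1.06×2.96) = e^(−3.138) = 0.04339; e^(−k₂τ) = e^(−1.424) = 0.2408.
C_P = 1.06×4.74/(0.481−1.06) × (0.04339−0.2408) = (-8.678)×(-0.1974) = 1.713 kmol/m³.
Y_P = C_P/C_{A0} = 1.713/4.74 = 0.361.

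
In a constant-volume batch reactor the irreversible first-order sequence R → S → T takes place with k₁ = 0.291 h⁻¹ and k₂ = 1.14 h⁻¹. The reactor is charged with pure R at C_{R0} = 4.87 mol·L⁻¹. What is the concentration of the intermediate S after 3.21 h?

0.613 mol·L⁻¹

The intermediate concentration in a first-order A→B→C sequence is C_S = k₁C_{R0}(e^(−k₁t) − e^(−k₂t))/(k₂−k₁).
e^(−k₁t) = e^(−0.291×3.21) = e^(−0.9341) = 0.3929; e^(−k₂t) = e^(−3.659) = 0.02575.
C_S = 0.291×4.87/(1.14−0.291) × (0.3929−0.02575) = 1.669×0.3672 = 0.6129 mol·L⁻¹.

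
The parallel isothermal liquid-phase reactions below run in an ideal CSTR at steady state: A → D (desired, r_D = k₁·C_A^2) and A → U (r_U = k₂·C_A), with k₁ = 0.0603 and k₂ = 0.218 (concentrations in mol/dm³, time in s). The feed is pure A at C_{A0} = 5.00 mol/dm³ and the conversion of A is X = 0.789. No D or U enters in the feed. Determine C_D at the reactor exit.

Exit C_A = C_{A0}(1−X) = 5.00×0.211 = 1.055 mol/dm³.
In a CSTR the entire volume is at exit conditions, so r_D = 0.0603×1.055^2 = 0.06712 and r_U = 0.218×1.055 = 0.2300.
Fraction of consumed A going to D: r_D/(r_D+r_U) = 0.2259.
C_D = 0.2259·C_{A0}·X = 0.2259×5.00×0.789 = 0.891 mol/dm³.

0.891 mol/dm³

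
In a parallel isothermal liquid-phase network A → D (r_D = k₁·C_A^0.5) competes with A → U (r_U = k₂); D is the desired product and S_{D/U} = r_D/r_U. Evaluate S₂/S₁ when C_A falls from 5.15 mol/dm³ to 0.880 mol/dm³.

S_{D/U} = (k₁/k₂)·C_A^0.5, so S₂/S₁ = (C_{A,2}/C_{A,1})^0.5.
= (0.880/5.15)^0.5 = (0.1709)^0.5 = 0.413.
Selectivity toward D falls as C_A falls — high-concentration operation is favoured.

0.413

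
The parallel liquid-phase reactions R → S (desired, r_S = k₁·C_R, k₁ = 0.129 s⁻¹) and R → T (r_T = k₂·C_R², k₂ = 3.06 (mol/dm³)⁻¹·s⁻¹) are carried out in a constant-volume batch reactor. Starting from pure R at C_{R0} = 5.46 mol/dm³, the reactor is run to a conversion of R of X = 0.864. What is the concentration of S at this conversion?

C_R = C_{R0}(1−X) = 0.7426 mol/dm³.
Along a PFR/batch, dC_S/dC_R = −r_S/(r_S+r_T) = −k₁/(k₁+k₂·C_R).
Integrating from C_{R0} to C_R: C_S = (0.129/3.06)·ln[(0.129+3.06·5.46)/(0.129+3.06·0.743)] = 0.04216·ln(16.84/2.401) = 0.08210 mol/dm³.

0.0821 mol/dm³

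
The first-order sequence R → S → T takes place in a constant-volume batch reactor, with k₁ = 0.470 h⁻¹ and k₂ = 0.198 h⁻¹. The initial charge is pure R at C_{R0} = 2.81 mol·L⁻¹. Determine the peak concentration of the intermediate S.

At the optimum, C_{S,max}/C_{R0} = (k₁/k₂)^[k₂/(k₂−k₁)].
= (0.470/0.198)^(0.198/(0.198−0.470)) = (2.374)^(-0.7279) = 0.5330.
C_{S,max} = 0.5330×2.81 = 1.50 mol·L⁻¹.

1.50 mol·L⁻¹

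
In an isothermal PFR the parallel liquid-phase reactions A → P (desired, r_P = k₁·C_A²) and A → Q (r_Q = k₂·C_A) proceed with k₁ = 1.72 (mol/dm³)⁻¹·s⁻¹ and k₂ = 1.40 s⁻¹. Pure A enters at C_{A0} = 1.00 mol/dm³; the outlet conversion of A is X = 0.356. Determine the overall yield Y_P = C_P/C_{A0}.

C_A = C_{A0}(1−X) = 0.6440 mol/dm³.
Along a PFR/batch, dC_Q/dC_A = −r_Q/(r_P+r_Q) = −k₂/(k₂+k₁·C_A).
Integrating from C_{A0} to C_A: C_Q = (1.40/1.72)·ln[(1.40+1.72·1.00)/(1.40+1.72·0.644)] = 0.8140·ln(3.120/2.508) = 0.1778 mol/dm³.
Then C_P = (C_{A0}−C_A) − C_Q = 0.3560 − 0.1778 = 0.1782 mol/dm³.
Y_P = C_P/C_{A0} = 0.1782/1.00 = 0.178.

0.178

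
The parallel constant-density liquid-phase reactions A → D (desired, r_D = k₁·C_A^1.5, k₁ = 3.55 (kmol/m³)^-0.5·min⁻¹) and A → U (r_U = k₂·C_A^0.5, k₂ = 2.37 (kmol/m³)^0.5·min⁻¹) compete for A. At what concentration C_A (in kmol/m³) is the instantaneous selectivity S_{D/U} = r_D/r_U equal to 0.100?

S_{D/U} = (k₁/k₂)·C_A ⇒ C_A = S·k₂/k₁.
= 0.100×2.37/3.55 = 0.0668 kmol/m³.

0.0668 kmol/m³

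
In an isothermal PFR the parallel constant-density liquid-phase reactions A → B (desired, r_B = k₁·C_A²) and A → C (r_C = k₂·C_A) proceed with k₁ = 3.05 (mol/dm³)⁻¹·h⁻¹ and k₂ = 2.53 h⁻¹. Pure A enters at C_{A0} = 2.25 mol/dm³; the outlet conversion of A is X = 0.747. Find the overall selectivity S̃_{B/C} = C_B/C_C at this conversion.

C_A = C_{A0}(1−X) = 0.5693 mol/dm³.
Along a PFR/batch, dC_C/dC_A = −r_C/(r_B+r_C) = −k₂/(k₂+k₁·C_A).
Integrating from C_{A0} to C_A: C_C = (2.53/3.05)·ln[(2.53+3.05·2.25)/(2.53+3.05·0.569)] = 0.8295·ln(9.393/4.266) = 0.6546 mol/dm³.
Then C_B = (C_{A0}−C_A) − C_C = 1.681 − 0.6546 = 1.026 mol/dm³.
S̃_{B/C} = C_B/C_C = 1.026/0.6546 = 1.57.

1.57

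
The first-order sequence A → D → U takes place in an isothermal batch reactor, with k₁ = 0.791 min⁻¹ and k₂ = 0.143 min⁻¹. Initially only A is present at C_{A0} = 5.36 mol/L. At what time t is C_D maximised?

2.64 min

The intermediate peaks when r₁ = r₂, i.e. k₁e^(−k₁t) = k₂e^(−k₂t), giving t_opt = ln(k₂/k₁)/(k₂−k₁).
= ln(0.143/0.791)/(0.143−0.791) = ln(0.1808)/-0.6480 = -1.710/-0.6480 = 2.64 min.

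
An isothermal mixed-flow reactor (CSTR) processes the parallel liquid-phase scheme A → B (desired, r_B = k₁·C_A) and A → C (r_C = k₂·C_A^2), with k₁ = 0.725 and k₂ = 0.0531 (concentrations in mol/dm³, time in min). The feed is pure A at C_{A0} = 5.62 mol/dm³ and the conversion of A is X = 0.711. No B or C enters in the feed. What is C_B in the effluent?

3.57 mol/dm³

Exit C_A = C_{A0}(1−X) = 5.62×0.289 = 1.624 mol/dm³.
Rates in a CSTR are evaluated at the outlet concentration: r_B = 0.725×1.624 = 1.178, r_C = 0.0531×1.624^2 = 0.1401.
Fraction of consumed A going to B: r_B/(r_B+r_C) = 0.8937.
C_B = 0.8937·C_{A0}·X = 0.8937×5.62×0.711 = 3.57 mol/dm³.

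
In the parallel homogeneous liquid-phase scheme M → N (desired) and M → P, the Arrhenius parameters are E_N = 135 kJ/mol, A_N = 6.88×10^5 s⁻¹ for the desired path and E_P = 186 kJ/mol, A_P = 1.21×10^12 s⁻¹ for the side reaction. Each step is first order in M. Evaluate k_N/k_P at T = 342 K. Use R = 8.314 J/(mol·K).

35.0

Since both paths have the same order in M, the concentration cancels and S_{N/P} = k_N/k_P = (A_N/A_P)·exp[(E_P−E_N)/(RT)].
(E_P−E_N)/(RT) = (186−135)×10³/(8.314×342) = 51000/2843 = 17.94.
k_N/k_P = (6.88×10^5/1.21×10^12)·exp(17.94) = 5.686×10^-7 × 6.161×10^7 = 35.0.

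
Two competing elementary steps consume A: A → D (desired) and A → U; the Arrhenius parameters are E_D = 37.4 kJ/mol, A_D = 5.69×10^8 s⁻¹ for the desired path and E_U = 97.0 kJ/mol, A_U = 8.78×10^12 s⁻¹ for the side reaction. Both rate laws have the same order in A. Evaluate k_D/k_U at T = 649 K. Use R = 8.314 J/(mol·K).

4.06

k_D/k_U = (A_D/A_U)·exp[−(E_D−E_U)/(RT)] = (A_D/A_U)·exp[(E_U−E_D)/(RT)].
(E_U−E_D)/(RT) = (97.0−37.4)×10³/(8.314×649) = 59600/5396 = 11.05.
k_D/k_U = (5.69×10^8/8.78×10^12)·exp(11.05) = 6.481×10^-5 × 62671 = 4.06.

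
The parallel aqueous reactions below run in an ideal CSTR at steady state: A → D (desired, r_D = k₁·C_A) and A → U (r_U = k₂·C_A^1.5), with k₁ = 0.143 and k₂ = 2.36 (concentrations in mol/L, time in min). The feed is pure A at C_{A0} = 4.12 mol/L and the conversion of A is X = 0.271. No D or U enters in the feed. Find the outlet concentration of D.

Exit C_A = C_{A0}(1−X) = 4.12×0.729 = 3.003 mol/L.
In a CSTR the entire volume is at exit conditions, so r_D = 0.143×3.003 = 0.4295 and r_U = 2.36×3.003^1.5 = 12.28.
Fraction of consumed A going to D: r_D/(r_D+r_U) = 0.03378.
C_D = 0.03378·C_{A0}·X = 0.03378×4.12×0.271 = 0.0377 mol/L.

0.0377 mol/L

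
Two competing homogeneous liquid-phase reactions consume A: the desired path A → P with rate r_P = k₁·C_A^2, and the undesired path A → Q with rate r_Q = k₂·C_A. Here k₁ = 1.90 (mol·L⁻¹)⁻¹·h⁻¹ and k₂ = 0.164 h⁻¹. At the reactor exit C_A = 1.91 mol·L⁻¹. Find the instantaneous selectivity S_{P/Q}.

22.1

S_{P/Q} = r_P/r_Q = (k₁·C_A^2)/(k₂·C_A) = (k₁/k₂)·C_A.
= (1.90×1.910^2) / (0.164×1.910) = 6.931/0.3132 = 22.1.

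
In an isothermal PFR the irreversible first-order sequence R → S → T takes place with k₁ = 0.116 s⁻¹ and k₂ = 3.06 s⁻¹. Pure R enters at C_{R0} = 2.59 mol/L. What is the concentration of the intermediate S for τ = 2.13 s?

0.0796 mol/L

The intermediate concentration in a first-order A→B→C sequence is C_S = k₁C_{R0}(e^(−k₁τ) − e^(−k₂τ))/(k₂−k₁).
e^(−k₁τ) = e^(−0.116×2.13) = e^(−0.2471) = 0.7811; e^(−k₂τ) = e^(−6.518) = 0.001477.
C_S = 0.116×2.59/(3.06−0.116) × (0.7811−0.001477) = 0.1021×0.7796 = 0.07956 mol/L.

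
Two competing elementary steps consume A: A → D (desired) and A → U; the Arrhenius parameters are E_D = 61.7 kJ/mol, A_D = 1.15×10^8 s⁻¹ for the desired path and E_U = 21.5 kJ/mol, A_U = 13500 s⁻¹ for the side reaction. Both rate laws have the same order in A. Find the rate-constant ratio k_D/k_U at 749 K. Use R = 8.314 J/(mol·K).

With equal orders, S_{D/U} = k_D/k_U = (A_D/A_U)·exp[(E_U−E_D)/(RT)].
(E_U−E_D)/(RT) = (21.5−61.7)×10³/(8.314×749) = -40200/6227 = -6.456.
k_D/k_U = (1.15×10^8/13500)·exp(-6.456) = 8519 × 0.001572 = 13.4.
Since E_D > E_U, raising the temperature improves selectivity toward D.

13.4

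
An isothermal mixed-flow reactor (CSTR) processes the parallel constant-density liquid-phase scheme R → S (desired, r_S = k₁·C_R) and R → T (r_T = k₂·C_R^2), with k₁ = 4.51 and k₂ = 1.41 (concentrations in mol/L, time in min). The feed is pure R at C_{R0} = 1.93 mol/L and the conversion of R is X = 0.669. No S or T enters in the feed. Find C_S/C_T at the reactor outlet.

5.01

Exit C_R = C_{R0}(1−X) = 1.93×0.331 = 0.6388 mol/L.
A CSTR operates uniformly at the exit composition, giving r_S = 2.881 and r_T = 0.5754 (each k·C_R^n at C_R = 0.6388).
Overall selectivity = C_S/C_T = r_Sτ/(r_Tτ) = r_S/r_T = 5.01.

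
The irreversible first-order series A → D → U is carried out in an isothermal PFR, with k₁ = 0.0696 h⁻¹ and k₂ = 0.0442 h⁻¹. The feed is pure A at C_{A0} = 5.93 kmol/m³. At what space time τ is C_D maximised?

17.9 h

The intermediate peaks when r₁ = r₂, i.e. k₁e^(−k₁τ) = k₂e^(−k₂τ), giving τ_opt = ln(k₂/k₁)/(k₂−k₁).
= ln(0.0442/0.0696)/(0.0442−0.0696) = ln(0.6351)/-0.02540 = -0.4540/-0.02540 = 17.9 h.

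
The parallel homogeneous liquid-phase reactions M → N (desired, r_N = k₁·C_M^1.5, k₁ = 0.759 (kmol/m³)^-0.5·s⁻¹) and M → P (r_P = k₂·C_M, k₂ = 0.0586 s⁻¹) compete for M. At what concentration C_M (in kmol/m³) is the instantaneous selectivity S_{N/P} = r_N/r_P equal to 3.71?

0.0820 kmol/m³

S_{N/P} = (k₁/k₂)·C_M^0.5 ⇒ C_M = (S·k₂/k₁)^(2).
= (3.71×0.0586/0.759)^(2) = (0.2864)^(2) = 0.0820 kmol/m³.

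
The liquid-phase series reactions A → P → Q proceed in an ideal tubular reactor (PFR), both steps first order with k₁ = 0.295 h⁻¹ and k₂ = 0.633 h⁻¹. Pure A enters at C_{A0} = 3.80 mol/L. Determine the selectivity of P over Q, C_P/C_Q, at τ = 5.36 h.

The intermediate concentration in a first-order A→B→C sequence is C_P = k₁C_{A0}(e^(−k₁τ) − e^(−k₂τ))/(k₂−k₁).
e^(−k₁τ) = e^(−0.295×5.36) = e^(−1.581) = 0.2057; e^(−k₂τ) = e^(−3.393) = 0.03361.
C_P = 0.295×3.80/(0.633−0.295) × (0.2057−0.03361) = 3.317×0.1721 = 0.5708 mol/L.
C_A = C_{A0}e^(−k₁τ) = 0.7818 mol/L, so C_Q = C_{A0}−C_A−C_P = 2.447 mol/L; C_P/C_Q = 0.233.

0.233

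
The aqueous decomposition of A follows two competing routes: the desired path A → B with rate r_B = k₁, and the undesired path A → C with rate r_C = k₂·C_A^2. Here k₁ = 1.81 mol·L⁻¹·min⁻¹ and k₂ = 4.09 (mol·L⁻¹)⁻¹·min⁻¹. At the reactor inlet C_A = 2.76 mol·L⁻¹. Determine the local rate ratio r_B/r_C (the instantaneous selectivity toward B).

0.0581

S_{B/C} = r_B/r_C = (k₁)/(k₂·C_A^2) = (k₁/k₂)·C_A^-2.
= (1.81) / (4.09×2.760^2) = 1.810/31.16 = 0.0581.
The undesired path is higher order in A, so low C_A (CSTR or dilute feed) favours B.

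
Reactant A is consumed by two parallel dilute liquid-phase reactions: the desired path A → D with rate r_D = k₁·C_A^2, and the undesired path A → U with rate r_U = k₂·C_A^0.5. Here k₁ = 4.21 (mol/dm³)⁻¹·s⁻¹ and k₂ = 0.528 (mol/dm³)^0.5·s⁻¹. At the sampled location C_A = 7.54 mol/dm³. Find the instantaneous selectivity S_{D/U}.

165

S_{D/U} = r_D/r_U = (k₁·C_A^2)/(k₂·C_A^0.5) = (k₁/k₂)·C_A^1.5.
= (4.21×7.540^2) / (0.528×7.540^0.5) = 239.3/1.450 = 165.
Since the desired path is higher order in A, keeping C_A high (PFR or concentrated feed) favours D.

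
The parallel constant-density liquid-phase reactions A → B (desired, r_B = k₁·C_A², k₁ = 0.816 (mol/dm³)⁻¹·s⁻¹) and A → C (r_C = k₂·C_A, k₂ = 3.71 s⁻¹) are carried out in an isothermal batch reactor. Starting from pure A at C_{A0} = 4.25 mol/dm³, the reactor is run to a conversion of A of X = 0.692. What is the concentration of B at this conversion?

1.09 mol/dm³

C_A = C_{A0}(1−X) = 1.309 mol/dm³.
Along a PFR/batch, dC_C/dC_A = −r_C/(r_B+r_C) = −k₂/(k₂+k₁·C_A).
Integrating from C_{A0} to C_A: C_C = (3.71/0.816)·ln[(3.71+0.816·4.25)/(3.71+0.816·1.31)] = 4.547·ln(7.178/4.778) = 1.850 mol/dm³.
Then C_B = (C_{A0}−C_A) − C_C = 2.941 − 1.850 = 1.091 mol/dm³.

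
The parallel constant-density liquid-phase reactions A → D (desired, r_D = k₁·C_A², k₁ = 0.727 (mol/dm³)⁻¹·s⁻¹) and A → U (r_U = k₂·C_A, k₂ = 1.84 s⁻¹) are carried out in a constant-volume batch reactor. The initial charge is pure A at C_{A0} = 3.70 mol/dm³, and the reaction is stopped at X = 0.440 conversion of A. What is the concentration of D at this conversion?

C_A = C_{A0}(1−X) = 2.072 mol/dm³.
Along a PFR/batch, dC_U/dC_A = −r_U/(r_D+r_U) = −k₂/(k₂+k₁·C_A).
Integrating from C_{A0} to C_A: C_U = (1.84/0.727)·ln[(1.84+0.727·3.70)/(1.84+0.727·2.07)] = 2.531·ln(4.530/3.346) = 0.7665 mol/dm³.
Then C_D = (C_{A0}−C_A) − C_U = 1.628 − 0.7665 = 0.8615 mol/dm³.

0.862 mol/dm³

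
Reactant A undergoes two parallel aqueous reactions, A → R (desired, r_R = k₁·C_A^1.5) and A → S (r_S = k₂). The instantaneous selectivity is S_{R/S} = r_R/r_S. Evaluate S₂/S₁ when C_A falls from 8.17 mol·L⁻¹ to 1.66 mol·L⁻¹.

S_{R/S} = (k₁/k₂)·C_A^1.5, so S₂/S₁ = (C_{A,2}/C_{A,1})^1.5.
= (1.66/8.17)^1.5 = (0.2032)^1.5 = 0.0916.
Selectivity toward R falls as C_A falls — high-concentration operation is favoured.

0.0916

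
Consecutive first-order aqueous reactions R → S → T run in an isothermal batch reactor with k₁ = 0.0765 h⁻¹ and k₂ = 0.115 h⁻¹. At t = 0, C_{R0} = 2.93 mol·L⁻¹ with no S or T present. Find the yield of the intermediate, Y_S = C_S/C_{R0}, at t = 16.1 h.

Solving the coupled first-order balances gives C_S(t) = [k₁/(k₂−k₁)]·C_{R0}·(e^(−k₁t) − e^(−k₂t)).
e^(−k₁t) = e^(−0.0765×16.1) = e^(−1.232) = 0.2918; e^(−k₂t) = e^(−1.852) = 0.1570.
C_S = 0.0765×2.93/(0.115−0.0765) × (0.2918−0.1570) = 5.822×0.1348 = 0.7849 mol·L⁻¹.
Y_S = C_S/C_{R0} = 0.7849/2.93 = 0.268.

0.268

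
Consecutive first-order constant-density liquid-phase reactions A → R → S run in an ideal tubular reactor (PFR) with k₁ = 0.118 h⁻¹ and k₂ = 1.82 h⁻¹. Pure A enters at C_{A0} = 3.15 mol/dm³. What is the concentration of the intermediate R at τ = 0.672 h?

0.137 mol/dm³

Solving the coupled first-order balances gives C_R(τ) = [k₁/(k₂−k₁)]·C_{A0}·(e^(−k₁τ) − e^(−k₂τ)).
e^(−k₁τ) = e^(−0.118×0.672) = e^(−0.07930) = 0.9238; e^(−k₂τ) = e^(−1.223) = 0.2943.
C_R = 0.118×3.15/(1.82−0.118) × (0.9238−0.2943) = 0.2184×0.6294 = 0.1375 mol/dm³.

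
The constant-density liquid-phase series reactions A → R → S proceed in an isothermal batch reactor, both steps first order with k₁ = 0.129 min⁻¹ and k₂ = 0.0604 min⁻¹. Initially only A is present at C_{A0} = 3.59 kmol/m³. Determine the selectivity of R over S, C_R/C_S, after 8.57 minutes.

The intermediate concentration in a first-order A→B→C sequence is C_R = k₁C_{A0}(e^(−k₁t) − e^(−k₂t))/(k₂−k₁).
e^(−k₁t) = e^(−0.129×8.57) = e^(−1.106) = 0.3310; e^(−k₂t) = e^(−0.5176) = 0.5959.
C_R = 0.129×3.59/(0.0604−0.129) × (0.3310−0.5959) = (-6.751)×(-0.2649) = 1.788 kmol/m³.
C_A = C_{A0}e^(−k₁t) = 1.188 kmol/m³, so C_S = C_{A0}−C_A−C_R = 0.6133 kmol/m³; C_R/C_S = 2.92.

2.92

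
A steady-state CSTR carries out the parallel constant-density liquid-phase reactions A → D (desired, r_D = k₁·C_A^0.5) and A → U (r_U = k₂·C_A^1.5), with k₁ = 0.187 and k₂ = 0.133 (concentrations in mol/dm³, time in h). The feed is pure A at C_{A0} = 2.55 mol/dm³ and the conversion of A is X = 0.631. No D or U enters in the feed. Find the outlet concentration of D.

0.964 mol/dm³

Exit C_A = C_{A0}(1−X) = 2.55×0.369 = 0.9409 mol/dm³.
In a CSTR the entire volume is at exit conditions, so r_D = 0.187×0.9409^0.5 = 0.1814 and r_U = 0.133×0.9409^1.5 = 0.1214.
Fraction of consumed A going to D: r_D/(r_D+r_U) = 0.5991.
C_D = 0.5991·C_{A0}·X = 0.5991×2.55×0.631 = 0.964 mol/dm³.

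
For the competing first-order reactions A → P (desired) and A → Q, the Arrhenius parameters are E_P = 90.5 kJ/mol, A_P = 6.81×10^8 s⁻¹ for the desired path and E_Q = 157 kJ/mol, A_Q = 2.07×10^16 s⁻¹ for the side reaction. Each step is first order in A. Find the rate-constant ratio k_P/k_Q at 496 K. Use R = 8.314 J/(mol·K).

0.332

k_P/k_Q = (A_P/A_Q)·exp[−(E_P−E_Q)/(RT)] = (A_P/A_Q)·exp[(E_Q−E_P)/(RT)].
(E_Q−E_P)/(RT) = (157−90.5)×10³/(8.314×496) = 66500/4124 = 16.13.
k_P/k_Q = (6.81×10^8/2.07×10^16)·exp(16.13) = 3.290×10^-8 × 1.008×10^7 = 0.332.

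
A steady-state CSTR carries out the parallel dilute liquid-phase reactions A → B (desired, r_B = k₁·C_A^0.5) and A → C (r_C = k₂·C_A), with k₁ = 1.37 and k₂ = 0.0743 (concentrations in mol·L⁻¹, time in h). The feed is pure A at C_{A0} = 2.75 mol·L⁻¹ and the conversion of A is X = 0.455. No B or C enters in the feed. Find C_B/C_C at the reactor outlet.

Exit C_A = C_{A0}(1−X) = 2.75×0.545 = 1.499 mol·L⁻¹.
In a CSTR the entire volume is at exit conditions, so r_B = 1.37×1.499^0.5 = 1.677 and r_C = 0.0743×1.499 = 0.1114.
Overall selectivity = C_B/C_C = r_Bτ/(r_Cτ) = r_B/r_C = 15.1.

15.1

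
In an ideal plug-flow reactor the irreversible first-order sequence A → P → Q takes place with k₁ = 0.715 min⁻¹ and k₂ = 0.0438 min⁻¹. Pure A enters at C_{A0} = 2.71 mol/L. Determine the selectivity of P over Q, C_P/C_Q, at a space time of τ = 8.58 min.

2.72

Solving the coupled first-order balances gives C_P(τ) = [k₁/(k₂−k₁)]·C_{A0}·(e^(−k₁τ) − e^(−k₂τ)).
e^(−k₁τ) = e^(−0.715×8.58) = e^(−6.135) = 0.002166; e^(−k₂τ) = e^(−0.3758) = 0.6867.
C_P = 0.715×2.71/(0.0438−0.715) × (0.002166−0.6867) = (-2.887)×(-0.6846) = 1.976 mol/L.
C_A = C_{A0}e^(−k₁τ) = 0.005871 mol/L, so C_Q = C_{A0}−C_A−C_P = 0.7279 mol/L; C_P/C_Q = 2.72.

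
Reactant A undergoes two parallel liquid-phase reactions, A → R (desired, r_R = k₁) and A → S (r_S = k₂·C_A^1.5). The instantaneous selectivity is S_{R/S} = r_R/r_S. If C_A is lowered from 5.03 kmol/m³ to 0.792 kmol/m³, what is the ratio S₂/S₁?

S_{R/S} = (k₁/k₂)·C_A^-1.5, so S₂/S₁ = (C_{A,2}/C_{A,1})^-1.5.
= (0.792/5.03)^(-1.5) = (0.1575)^(-1.5) = 16.0.
Selectivity toward R rises as C_A falls — low-concentration operation is favoured.

16.0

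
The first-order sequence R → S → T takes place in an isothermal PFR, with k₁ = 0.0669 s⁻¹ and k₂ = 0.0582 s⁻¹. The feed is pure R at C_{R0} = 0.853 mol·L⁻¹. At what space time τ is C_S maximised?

16.0 s

Setting dC_S/dτ = 0 gives τ_opt = ln(k₂/k₁)/(k₂−k₁).
= ln(0.0582/0.0669)/(0.0582−0.0669) = ln(0.8700)/-0.008700 = -0.1393/-0.008700 = 16.0 s.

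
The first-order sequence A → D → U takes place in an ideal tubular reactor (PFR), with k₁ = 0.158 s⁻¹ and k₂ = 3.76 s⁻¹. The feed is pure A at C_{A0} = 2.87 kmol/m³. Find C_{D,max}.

For a first-order series the maximum intermediate yield is C_{D,max}/C_{A0} = (k₁/k₂)^[k₂/(k₂−k₁)].
= (0.158/3.76)^(3.76/(3.76−0.158)) = (0.04202)^(1.044) = 0.03657.
C_{D,max} = 0.03657×2.87 = 0.105 kmol/m³.

0.105 kmol/m³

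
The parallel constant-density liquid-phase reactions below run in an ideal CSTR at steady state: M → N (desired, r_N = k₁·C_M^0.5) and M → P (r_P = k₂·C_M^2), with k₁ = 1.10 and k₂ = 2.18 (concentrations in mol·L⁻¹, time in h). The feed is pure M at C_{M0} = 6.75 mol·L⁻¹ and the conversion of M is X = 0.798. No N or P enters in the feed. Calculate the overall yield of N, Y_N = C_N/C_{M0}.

Exit C_M = C_{M0}(1−X) = 6.75×0.202 = 1.363 mol·L⁻¹.
Rates in a CSTR are evaluated at the outlet concentration: r_N = 1.10×1.363^0.5 = 1.284, r_P = 2.18×1.363^2 = 4.053.
Fraction of consumed M going to N: r_N/(r_N+r_P) = 0.2407.
C_N = 0.2407·C_{M0}·X = 0.2407×6.75×0.798 = 1.30 mol·L⁻¹; Y_N = C_N/C_{M0} = 0.192.

0.192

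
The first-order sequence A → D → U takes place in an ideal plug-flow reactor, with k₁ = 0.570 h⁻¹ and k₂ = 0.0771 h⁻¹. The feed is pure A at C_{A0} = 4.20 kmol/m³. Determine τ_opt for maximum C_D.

For first-order series the maximum of C_D occurs at τ_opt = ln(k₂/k₁)/(k₂−k₁).
= ln(0.0771/0.570)/(0.0771−0.570) = ln(0.1353)/-0.4929 = -2.001/-0.4929 = 4.06 h.

4.06 h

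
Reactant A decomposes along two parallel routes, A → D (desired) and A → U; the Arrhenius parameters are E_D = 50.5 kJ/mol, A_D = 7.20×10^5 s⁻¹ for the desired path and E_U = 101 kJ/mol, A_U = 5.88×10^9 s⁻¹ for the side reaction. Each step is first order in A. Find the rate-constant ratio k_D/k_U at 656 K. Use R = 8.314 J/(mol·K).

1.29

With equal orders, S_{D/U} = k_D/k_U = (A_D/A_U)·exp[(E_U−E_D)/(RT)].
(E_U−E_D)/(RT) = (101−50.5)×10³/(8.314×656) = 50500/5454 = 9.259.
k_D/k_U = (7.20×10^5/5.88×10^9)·exp(9.259) = 1.224×10^-4 × 10502 = 1.29.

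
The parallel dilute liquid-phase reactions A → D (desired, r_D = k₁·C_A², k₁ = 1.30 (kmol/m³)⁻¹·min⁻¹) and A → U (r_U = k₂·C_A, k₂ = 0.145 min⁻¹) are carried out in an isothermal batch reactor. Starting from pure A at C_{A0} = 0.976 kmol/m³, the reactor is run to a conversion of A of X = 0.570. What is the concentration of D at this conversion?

0.476 kmol/m³

C_A = C_{A0}(1−X) = 0.4197 kmol/m³.
Along a PFR/batch, dC_U/dC_A = −r_U/(r_D+r_U) = −k₂/(k₂+k₁·C_A).
Integrating from C_{A0} to C_A: C_U = (0.145/1.30)·ln[(0.145+1.30·0.976)/(0.145+1.30·0.420)] = 0.1115·ln(1.414/0.6906) = 0.07992 kmol/m³.
Then C_D = (C_{A0}−C_A) − C_U = 0.5563 − 0.07992 = 0.4764 kmol/m³.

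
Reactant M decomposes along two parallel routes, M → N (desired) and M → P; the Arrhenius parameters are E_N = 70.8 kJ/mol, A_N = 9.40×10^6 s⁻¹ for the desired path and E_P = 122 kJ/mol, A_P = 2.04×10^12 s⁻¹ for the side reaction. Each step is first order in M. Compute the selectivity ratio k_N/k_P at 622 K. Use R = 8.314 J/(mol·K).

0.0919

k_N/k_P = (A_N/A_P)·exp[−(E_N−E_P)/(RT)] = (A_N/A_P)·exp[(E_P−E_N)/(RT)].
(E_P−E_N)/(RT) = (122−70.8)×10³/(8.314×622) = 51200/5171 = 9.901.
k_N/k_P = (9.40×10^6/2.04×10^12)·exp(9.901) = 4.608×10^-6 × 19946 = 0.0919.
Since E_N < E_P, lowering the temperature improves selectivity toward N.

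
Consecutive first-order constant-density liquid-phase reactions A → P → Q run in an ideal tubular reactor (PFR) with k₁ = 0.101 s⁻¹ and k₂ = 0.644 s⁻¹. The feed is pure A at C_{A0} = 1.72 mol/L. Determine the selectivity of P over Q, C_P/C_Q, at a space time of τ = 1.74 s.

For first-order series with pure A initially, C_P(τ) = k₁C_{A0}/(k₂−k₁)·(e^(−k₁τ) − e^(−k₂τ)).
e^(−k₁τ) = e^(−0.101×1.74) = e^(−0.1757) = 0.8388; e^(−k₂τ) = e^(−1.121) = 0.3261.
C_P = 0.101×1.72/(0.644−0.101) × (0.8388−0.3261) = 0.3199×0.5127 = 0.1640 mol/L.
C_A = C_{A0}e^(−k₁τ) = 1.443 mol/L, so C_Q = C_{A0}−C_A−C_P = 0.1132 mol/L; C_P/C_Q = 1.45.

1.45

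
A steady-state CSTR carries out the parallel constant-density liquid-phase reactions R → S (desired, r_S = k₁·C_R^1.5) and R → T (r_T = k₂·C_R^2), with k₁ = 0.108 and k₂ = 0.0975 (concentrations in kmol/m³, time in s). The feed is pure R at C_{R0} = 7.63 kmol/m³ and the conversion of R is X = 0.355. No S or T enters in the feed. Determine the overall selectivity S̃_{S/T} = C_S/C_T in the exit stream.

0.499

Exit C_R = C_{R0}(1−X) = 7.63×0.645 = 4.921 kmol/m³.
Rates in a CSTR are evaluated at the outlet concentration: r_S = 0.108×4.921^1.5 = 1.179, r_T = 0.0975×4.921^2 = 2.361.
Overall selectivity = C_S/C_T = r_Sτ/(r_Tτ) = r_S/r_T = 0.499.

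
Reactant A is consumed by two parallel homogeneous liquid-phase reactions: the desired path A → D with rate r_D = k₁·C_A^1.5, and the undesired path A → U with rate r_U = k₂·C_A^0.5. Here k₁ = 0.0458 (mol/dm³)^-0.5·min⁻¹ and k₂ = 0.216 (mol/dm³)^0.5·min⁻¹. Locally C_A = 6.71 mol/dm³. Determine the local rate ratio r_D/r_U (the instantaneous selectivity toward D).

1.42

S_{D/U} = r_D/r_U = (k₁·C_A^1.5)/(k₂·C_A^0.5) = (k₁/k₂)·C_A.
= (0.0458×6.710^1.5) / (0.216×6.710^0.5) = 0.7961/0.5595 = 1.42.
Since the desired path is higher order in A, keeping C_A high (PFR or concentrated feed) favours D.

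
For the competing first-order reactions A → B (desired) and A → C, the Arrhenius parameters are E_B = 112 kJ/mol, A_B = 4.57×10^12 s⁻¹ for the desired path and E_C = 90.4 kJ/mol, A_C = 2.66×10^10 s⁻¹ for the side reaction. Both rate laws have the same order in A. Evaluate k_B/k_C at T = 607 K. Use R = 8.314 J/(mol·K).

2.38

k_B/k_C = (A_B/A_C)·exp[−(E_B−E_C)/(RT)] = (A_B/A_C)·exp[(E_C−E_B)/(RT)].
(E_C−E_B)/(RT) = (90.4−112)×10³/(8.314×607) = -21600/5047 = -4.280.
k_B/k_C = (4.57×10^12/2.66×10^10)·exp(-4.280) = 171.8 × 0.01384 = 2.38.
Since E_B > E_C, raising the temperature improves selectivity toward B.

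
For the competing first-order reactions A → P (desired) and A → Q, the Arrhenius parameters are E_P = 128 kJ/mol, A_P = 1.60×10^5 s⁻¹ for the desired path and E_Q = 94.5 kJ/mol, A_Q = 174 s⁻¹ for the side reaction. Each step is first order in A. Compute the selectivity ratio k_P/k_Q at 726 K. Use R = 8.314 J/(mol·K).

3.57

With equal orders, S_{P/Q} = k_P/k_Q = (A_P/A_Q)·exp[(E_Q−E_P)/(RT)].
(E_Q−E_P)/(RT) = (94.5−128)×10³/(8.314×726) = -33500/6036 = -5.550.
k_P/k_Q = (1.60×10^5/174)·exp(-5.550) = 919.5 × 0.003887 = 3.57.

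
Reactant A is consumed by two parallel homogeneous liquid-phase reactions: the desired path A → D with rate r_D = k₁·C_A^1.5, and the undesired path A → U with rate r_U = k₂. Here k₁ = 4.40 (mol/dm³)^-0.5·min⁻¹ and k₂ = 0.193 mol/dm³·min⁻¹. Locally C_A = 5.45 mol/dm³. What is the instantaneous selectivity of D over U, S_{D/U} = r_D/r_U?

S_{D/U} = r_D/r_U = (k₁·C_A^1.5)/(k₂) = (k₁/k₂)·C_A^1.5.
= (4.40×5.450^1.5) / (0.193) = 55.98/0.1930 = 290.

290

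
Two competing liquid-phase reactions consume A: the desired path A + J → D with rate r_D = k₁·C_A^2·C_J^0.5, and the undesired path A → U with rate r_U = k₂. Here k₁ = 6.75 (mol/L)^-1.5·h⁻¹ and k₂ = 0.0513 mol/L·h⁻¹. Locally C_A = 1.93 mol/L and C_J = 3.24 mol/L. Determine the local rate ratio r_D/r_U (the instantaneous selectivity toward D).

S_{D/U} = r_D/r_U = (k₁·C_A^2·C_J^0.5)/(k₂) = (k₁/k₂)·C_A^2·C_J^0.5.
= (6.75×1.930^2×3.240^0.5) / (0.0513) = 45.26/0.05130 = 882.
Since the desired path is higher order in A, keeping C_A high (PFR or concentrated feed) favours D.

882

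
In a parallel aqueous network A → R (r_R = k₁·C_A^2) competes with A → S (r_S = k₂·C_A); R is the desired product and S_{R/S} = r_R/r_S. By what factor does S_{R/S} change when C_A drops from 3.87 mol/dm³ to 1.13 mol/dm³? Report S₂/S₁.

0.292

S_{R/S} = (k₁/k₂)·C_A, so S₂/S₁ = (C_{A,2}/C_{A,1}).
= 1.13/3.87 = 0.292.
Selectivity toward R falls as C_A falls — high-concentration operation is favoured.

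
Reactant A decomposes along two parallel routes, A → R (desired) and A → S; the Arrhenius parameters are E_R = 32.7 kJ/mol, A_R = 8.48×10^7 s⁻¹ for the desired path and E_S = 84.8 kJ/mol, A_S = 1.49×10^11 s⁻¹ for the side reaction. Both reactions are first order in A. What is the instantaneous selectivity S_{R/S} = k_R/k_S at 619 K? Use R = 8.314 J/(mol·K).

Since both paths have the same order in A, the concentration cancels and S_{R/S} = k_R/k_S = (A_R/A_S)·exp[(E_S−E_R)/(RT)].
(E_S−E_R)/(RT) = (84.8−32.7)×10³/(8.314×619) = 52100/5146 = 10.12.
k_R/k_S = (8.48×10^7/1.49×10^11)·exp(10.12) = 5.691×10^-4 × 24926 = 14.2.
Since E_R < E_S, lowering the temperature improves selectivity toward R.

14.2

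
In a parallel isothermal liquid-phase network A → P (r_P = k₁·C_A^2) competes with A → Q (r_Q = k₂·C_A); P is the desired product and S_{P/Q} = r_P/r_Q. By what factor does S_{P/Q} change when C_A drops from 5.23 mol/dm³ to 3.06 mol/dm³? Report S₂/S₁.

S_{P/Q} = (k₁/k₂)·C_A, so S₂/S₁ = (C_{A,2}/C_{A,1}).
= 3.06/5.23 = 0.585.

0.585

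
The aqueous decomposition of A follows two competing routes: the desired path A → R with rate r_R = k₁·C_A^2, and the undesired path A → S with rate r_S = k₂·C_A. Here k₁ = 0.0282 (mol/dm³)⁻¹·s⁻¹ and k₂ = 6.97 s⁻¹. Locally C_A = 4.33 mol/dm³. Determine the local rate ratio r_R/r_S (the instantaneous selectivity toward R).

S_{R/S} = r_R/r_S = (k₁·C_A^2)/(k₂·C_A) = (k₁/k₂)·C_A.
= (0.0282×4.330^2) / (6.97×4.330) = 0.5287/30.18 = 0.0175.

0.0175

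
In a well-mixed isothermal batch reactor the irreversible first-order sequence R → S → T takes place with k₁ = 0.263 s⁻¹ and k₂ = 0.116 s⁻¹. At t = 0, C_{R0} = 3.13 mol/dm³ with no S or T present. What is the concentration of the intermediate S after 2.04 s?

1.15 mol/dm³

Solving the coupled first-order balances gives C_S(t) = [k₁/(k₂−k₁)]·C_{R0}·(e^(−k₁t) − e^(−k₂t)).
e^(−k₁t) = e^(−0.263×2.04) = e^(−0.5365) = 0.5848; e^(−k₂t) = e^(−0.2366) = 0.7893.
C_S = 0.263×3.13/(0.116−0.263) × (0.5848−0.7893) = (-5.600)×(-0.2045) = 1.145 mol/dm³.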